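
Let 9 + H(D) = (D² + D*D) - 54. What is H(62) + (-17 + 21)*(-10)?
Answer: 7585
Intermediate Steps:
H(D) = -63 + 2*D² (H(D) = -9 + ((D² + D*D) - 54) = -9 + ((D² + D²) - 54) = -9 + (2*D² - 54) = -9 + (-54 + 2*D²) = -63 + 2*D²)
H(62) + (-17 + 21)*(-10) = (-63 + 2*62²) + (-17 + 21)*(-10) = (-63 + 2*3844) + 4*(-10) = (-63 + 7688) - 40 = 7625 - 40 = 7585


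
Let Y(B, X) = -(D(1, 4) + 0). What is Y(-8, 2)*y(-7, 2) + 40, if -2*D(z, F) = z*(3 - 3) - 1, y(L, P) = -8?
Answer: 44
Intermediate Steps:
D(z, F) = ½ (D(z, F) = -(z*(3 - 3) - 1)/2 = -(z*0 - 1)/2 = -(0 - 1)/2 = -½*(-1) = ½)
Y(B, X) = -½ (Y(B, X) = -(½ + 0) = -1*½ = -½)
Y(-8, 2)*y(-7, 2) + 40 = -½*(-8) + 40 = 4 + 40 = 44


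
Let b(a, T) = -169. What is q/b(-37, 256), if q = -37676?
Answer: 37676/169 ≈ 222.93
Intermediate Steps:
q/b(-37, 256) = -37676/(-169) = -37676*(-1/169) = 37676/169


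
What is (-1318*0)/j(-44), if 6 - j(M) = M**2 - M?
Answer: 0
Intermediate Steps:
j(M) = 6 + M - M**2 (j(M) = 6 - (M**2 - M) = 6 + (M - M**2) = 6 + M - M**2)
(-1318*0)/j(-44) = (-1318*0)/(6 - 44 - 1*(-44)**2) = 0/(6 - 44 - 1*1936) = 0/(6 - 44 - 1936) = 0/(-1974) = 0*(-1/1974) = 0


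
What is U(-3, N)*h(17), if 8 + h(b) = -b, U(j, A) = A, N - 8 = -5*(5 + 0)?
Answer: 425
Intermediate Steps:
N = -17 (N = 8 - 5*(5 + 0) = 8 - 5*5 = 8 - 25 = -17)
h(b) = -8 - b
U(-3, N)*h(17) = -17*(-8 - 1*17) = -17*(-8 - 17) = -17*(-25) = 425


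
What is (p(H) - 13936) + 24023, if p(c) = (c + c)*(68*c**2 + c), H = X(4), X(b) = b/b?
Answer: 10225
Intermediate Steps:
X(b) = 1
H = 1
p(c) = 2*c*(c + 68*c**2) (p(c) = (2*c)*(c + 68*c**2) = 2*c*(c + 68*c**2))
(p(H) - 13936) + 24023 = (1**2*(2 + 136*1) - 13936) + 24023 = (1*(2 + 136) - 13936) + 24023 = (1*138 - 13936) + 24023 = (138 - 13936) + 24023 = -13798 + 24023 = 10225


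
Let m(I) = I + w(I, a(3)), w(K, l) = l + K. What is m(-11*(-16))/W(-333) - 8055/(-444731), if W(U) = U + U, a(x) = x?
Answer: -152514875/296190846 ≈ -0.51492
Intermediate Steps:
w(K, l) = K + l
W(U) = 2*U
m(I) = 3 + 2*I (m(I) = I + (I + 3) = I + (3 + I) = 3 + 2*I)
m(-11*(-16))/W(-333) - 8055/(-444731) = (3 + 2*(-11*(-16)))/((2*(-333))) - 8055/(-444731) = (3 + 2*176)/(-666) - 8055*(-1/444731) = (3 + 352)*(-1/666) + 8055/444731 = 355*(-1/666) + 8055/444731 = -355/666 + 8055/444731 = -152514875/296190846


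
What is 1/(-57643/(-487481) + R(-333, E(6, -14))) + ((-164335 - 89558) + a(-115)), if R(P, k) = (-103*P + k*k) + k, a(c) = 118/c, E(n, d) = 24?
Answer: -496732379473345091/1956455562130 ≈ -2.5389e+5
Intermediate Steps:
R(P, k) = k + k**2 - 103*P (R(P, k) = (-103*P + k**2) + k = (k**2 - 103*P) + k = k + k**2 - 103*P)
1/(-57643/(-487481) + R(-333, E(6, -14))) + ((-164335 - 89558) + a(-115)) = 1/(-57643/(-487481) + (24 + 24**2 - 103*(-333))) + ((-164335 - 89558) + 118/(-115)) = 1/(-57643*(-1/487481) + (24 + 576 + 34299)) + (-253893 + 118*(-1/115)) = 1/(57643/487481 + 34899) + (-253893 - 118/115) = 1/(17012657062/487481) - 29197813/115 = 487481/17012657062 - 29197813/115 = -496732379473345091/1956455562130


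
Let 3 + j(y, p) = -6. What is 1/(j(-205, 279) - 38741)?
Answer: -1/38750 ≈ -2.5806e-5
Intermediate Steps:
j(y, p) = -9 (j(y, p) = -3 - 6 = -9)
1/(j(-205, 279) - 38741) = 1/(-9 - 38741) = 1/(-38750) = -1/38750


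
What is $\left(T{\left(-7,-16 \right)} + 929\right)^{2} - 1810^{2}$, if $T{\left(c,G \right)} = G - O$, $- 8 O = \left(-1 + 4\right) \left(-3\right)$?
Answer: $- \frac{156453375}{64} \approx -2.4446 \cdot 10^{6}$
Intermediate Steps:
$O = \frac{9}{8}$ ($O = - \frac{\left(-1 + 4\right) \left(-3\right)}{8} = - \frac{3 \left(-3\right)}{8} = \left(- \frac{1}{8}\right) \left(-9\right) = \frac{9}{8} \approx 1.125$)
$T{\left(c,G \right)} = - \frac{9}{8} + G$ ($T{\left(c,G \right)} = G - \frac{9}{8} = - \frac{9}{8} + G$)
$\left(T{\left(-7,-16 \right)} + 929\right)^{2} - 1810^{2} = \left(\left(- \frac{9}{8} - 16\right) + 929\right)^{2} - 1810^{2} = \left(- \frac{137}{8} + 929\right)^{2} - 3276100 = \left(\frac{7295}{8}\right)^{2} - 3276100 = \frac{53217025}{64} - 3276100 = - \frac{156453375}{64}$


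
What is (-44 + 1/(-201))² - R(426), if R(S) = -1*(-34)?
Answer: 76860391/40401 ≈ 1902.4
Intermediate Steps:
R(S) = 34
(-44 + 1/(-201))² - R(426) = (-44 + 1/(-201))² - 1*34 = (-44 - 1/201)² - 34 = (-8845/201)² - 34 = 78234025/40401 - 34 = 76860391/40401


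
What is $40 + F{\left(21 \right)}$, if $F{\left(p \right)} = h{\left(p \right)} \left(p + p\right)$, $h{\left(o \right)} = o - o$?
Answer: $40$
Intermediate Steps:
$h{\left(o \right)} = 0$
$F{\left(p \right)} = 0$ ($F{\left(p \right)} = 0 \left(p + p\right) = 0 \cdot 2 p = 0$)
$40 + F{\left(21 \right)} = 40 + 0 = 40$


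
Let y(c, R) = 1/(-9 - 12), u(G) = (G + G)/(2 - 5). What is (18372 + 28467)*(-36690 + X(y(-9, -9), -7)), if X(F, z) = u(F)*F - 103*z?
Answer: -742975659257/441 ≈ -1.6848e+9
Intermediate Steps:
u(G) = -2*G/3 (u(G) = (2*G)/(-3) = (2*G)*(-1/3) = -2*G/3)
y(c, R) = -1/21 (y(c, R) = 1/(-21) = -1/21)
X(F, z) = -103*z - 2*F**2/3 (X(F, z) = (-2*F/3)*F - 103*z = -2*F**2/3 - 103*z = -103*z - 2*F**2/3)
(18372 + 28467)*(-36690 + X(y(-9, -9), -7)) = (18372 + 28467)*(-36690 + (-103*(-7) - 2*(-1/21)**2/3)) = 46839*(-36690 + (721 - 2/3*1/441)) = 46839*(-36690 + (721 - 2/1323)) = 46839*(-36690 + 953881/1323) = 46839*(-47586989/1323) = -742975659257/441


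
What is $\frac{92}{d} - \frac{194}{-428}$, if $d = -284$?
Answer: $\frac{1965}{15194} \approx 0.12933$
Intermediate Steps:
$\frac{92}{d} - \frac{194}{-428} = \frac{92}{-284} - \frac{194}{-428} = 92 \left(- \frac{1}{284}\right) - - \frac{97}{214} = - \frac{23}{71} + \frac{97}{214} = \frac{1965}{15194}$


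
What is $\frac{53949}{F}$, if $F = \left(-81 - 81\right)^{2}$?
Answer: $\frac{17983}{8748} \approx 2.0557$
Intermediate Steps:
$F = 26244$ ($F = \left(-162\right)^{2} = 26244$)
$\frac{53949}{F} = \frac{53949}{26244} = 53949 \cdot \frac{1}{26244} = \frac{17983}{8748}$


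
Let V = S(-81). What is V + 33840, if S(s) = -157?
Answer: 33683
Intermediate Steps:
V = -157
V + 33840 = -157 + 33840 = 33683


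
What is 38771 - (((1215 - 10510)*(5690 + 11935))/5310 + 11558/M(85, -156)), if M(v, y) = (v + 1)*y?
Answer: 9185064641/131924 ≈ 69624.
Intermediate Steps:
M(v, y) = y*(1 + v) (M(v, y) = (1 + v)*y = y*(1 + v))
38771 - (((1215 - 10510)*(5690 + 11935))/5310 + 11558/M(85, -156)) = 38771 - (((1215 - 10510)*(5690 + 11935))/5310 + 11558/((-156*(1 + 85)))) = 38771 - (-9295*17625*(1/5310) + 11558/((-156*86))) = 38771 - (-163824375*1/5310 + 11558/(-13416)) = 38771 - (-10921625/354 + 11558*(-1/13416)) = 38771 - (-10921625/354 - 5779/6708) = 38771 - 1*(-4070239237/131924) = 38771 + 4070239237/131924 = 9185064641/131924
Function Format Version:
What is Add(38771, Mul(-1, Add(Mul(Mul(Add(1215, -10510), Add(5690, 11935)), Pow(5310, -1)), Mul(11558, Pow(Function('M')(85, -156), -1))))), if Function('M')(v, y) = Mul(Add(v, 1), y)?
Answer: Rational(9185064641, 131924) ≈ 69624.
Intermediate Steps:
Function('M')(v, y) = Mul(y, Add(1, v)) (Function('M')(v, y) = Mul(Add(1, v), y) = Mul(y, Add(1, v)))
Add(38771, Mul(-1, Add(Mul(Mul(Add(1215, -10510), Add(5690, 11935)), Pow(5310, -1)), Mul(11558, Pow(Function('M')(85, -156), -1))))) = Add(38771, Mul(-1, Add(Mul(Mul(Add(1215, -10510), Add(5690, 11935)), Pow(5310, -1)), Mul(11558, Pow(Mul(-156, Add(1, 85)), -1))))) = Add(38771, Mul(-1, Add(Mul(Mul(-9295, 17625), Rational(1, 5310)), Mul(11558, Pow(Mul(-156, 86), -1))))) = Add(38771, Mul(-1, Add(Mul(-163824375, Rational(1, 5310)), Mul(11558, Pow(-13416, -1))))) = Add(38771, Mul(-1, Add(Rational(-10921625, 354), Mul(11558, Rational(-1, 13416))))) = Add(38771, Mul(-1, Add(Rational(-10921625, 354), Rational(-5779, 6708)))) = Add(38771, Mul(-1, Rational(-4070239237, 131924))) = Add(38771, Rational(4070239237, 131924)) = Rational(9185064641, 131924)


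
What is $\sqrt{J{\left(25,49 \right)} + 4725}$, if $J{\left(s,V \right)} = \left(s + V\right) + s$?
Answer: $6 \sqrt{134} \approx 69.455$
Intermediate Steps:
$J{\left(s,V \right)} = V + 2 s$ ($J{\left(s,V \right)} = \left(V + s\right) + s = V + 2 s$)
$\sqrt{J{\left(25,49 \right)} + 4725} = \sqrt{\left(49 + 2 \cdot 25\right) + 4725} = \sqrt{\left(49 + 50\right) + 4725} = \sqrt{99 + 4725} = \sqrt{4824} = 6 \sqrt{134}$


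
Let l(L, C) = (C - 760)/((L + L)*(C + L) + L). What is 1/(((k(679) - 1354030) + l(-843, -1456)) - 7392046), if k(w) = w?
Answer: -3875271/33890783379803 ≈ -1.1435e-7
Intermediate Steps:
l(L, C) = (-760 + C)/(L + 2*L*(C + L)) (l(L, C) = (-760 + C)/((2*L)*(C + L) + L) = (-760 + C)/(2*L*(C + L) + L) = (-760 + C)/(L + 2*L*(C + L)))
1/(((k(679) - 1354030) + l(-843, -1456)) - 7392046) = 1/(((679 - 1354030) + (-760 - 1456)/((-843)*(1 + 2*(-1456) + 2*(-843)))) - 7392046) = 1/((-1353351 - 1/843*(-2216)/(1 - 2912 - 1686)) - 7392046) = 1/((-1353351 - 1/843*(-2216)/(-4597)) - 7392046) = 1/((-1353351 - 1/843*(-1/4597)*(-2216)) - 7392046) = 1/((-1353351 - 2216/3875271) - 7392046) = 1/(-5244601885337/3875271 - 7392046) = 1/(-33890783379803/3875271) = -3875271/33890783379803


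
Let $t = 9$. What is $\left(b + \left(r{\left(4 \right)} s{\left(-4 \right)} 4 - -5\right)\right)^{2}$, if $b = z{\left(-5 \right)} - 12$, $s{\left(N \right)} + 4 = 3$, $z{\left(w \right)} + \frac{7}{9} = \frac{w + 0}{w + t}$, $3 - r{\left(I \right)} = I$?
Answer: $\frac{32761}{1296} \approx 25.279$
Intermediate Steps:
$r{\left(I \right)} = 3 - I$
$z{\left(w \right)} = - \frac{7}{9} + \frac{w}{9 + w}$ ($z{\left(w \right)} = - \frac{7}{9} + \frac{w + 0}{w + 9} = - \frac{7}{9} + \frac{w}{9 + w}$)
$s{\left(N \right)} = -1$ ($s{\left(N \right)} = -4 + 3 = -1$)
$b = - \frac{505}{36}$ ($b = \frac{-63 + 2 \left(-5\right)}{9 \left(9 - 5\right)} - 12 = \frac{-63 - 10}{9 \cdot 4} - 12 = \frac{1}{9} \cdot \frac{1}{4} \left(-73\right) - 12 = - \frac{73}{36} - 12 = - \frac{505}{36} \approx -14.028$)
$\left(b + \left(r{\left(4 \right)} s{\left(-4 \right)} 4 - -5\right)\right)^{2} = \left(- \frac{505}{36} + \left(\left(3 - 4\right) \left(-1\right) 4 - -5\right)\right)^{2} = \left(- \frac{505}{36} + \left(\left(3 - 4\right) \left(-1\right) 4 + 5\right)\right)^{2} = \left(- \frac{505}{36} + \left(\left(-1\right) \left(-1\right) 4 + 5\right)\right)^{2} = \left(- \frac{505}{36} + \left(1 \cdot 4 + 5\right)\right)^{2} = \left(- \frac{505}{36} + \left(4 + 5\right)\right)^{2} = \left(- \frac{505}{36} + 9\right)^{2} = \left(- \frac{181}{36}\right)^{2} = \frac{32761}{1296}$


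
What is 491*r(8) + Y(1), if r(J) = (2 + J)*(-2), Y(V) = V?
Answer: -9819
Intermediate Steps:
r(J) = -4 - 2*J
491*r(8) + Y(1) = 491*(-4 - 2*8) + 1 = 491*(-4 - 16) + 1 = 491*(-20) + 1 = -9820 + 1 = -9819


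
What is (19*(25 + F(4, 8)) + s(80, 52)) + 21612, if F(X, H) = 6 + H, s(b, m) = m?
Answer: 22405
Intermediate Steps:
(19*(25 + F(4, 8)) + s(80, 52)) + 21612 = (19*(25 + (6 + 8)) + 52) + 21612 = (19*(25 + 14) + 52) + 21612 = (19*39 + 52) + 21612 = (741 + 52) + 21612 = 793 + 21612 = 22405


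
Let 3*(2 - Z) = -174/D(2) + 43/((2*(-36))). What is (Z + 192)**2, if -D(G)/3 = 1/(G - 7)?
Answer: 3947231929/46656 ≈ 84603.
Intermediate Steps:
D(G) = -3/(-7 + G) (D(G) = -3/(G - 7) = -3/(-7 + G))
Z = 21355/216 (Z = 2 - (-174/((-3/(-7 + 2))) + 43/((2*(-36))))/3 = 2 - (-174/((-3/(-5))) + 43/(-72))/3 = 2 - (-174/((-3*(-1/5))) + 43*(-1/72))/3 = 2 - (-174/3/5 - 43/72)/3 = 2 - (-174*5/3 - 43/72)/3 = 2 - (-290 - 43/72)/3 = 2 - 1/3*(-20923/72) = 2 + 20923/216 = 21355/216 ≈ 98.866)
(Z + 192)**2 = (21355/216 + 192)**2 = (62827/216)**2 = 3947231929/46656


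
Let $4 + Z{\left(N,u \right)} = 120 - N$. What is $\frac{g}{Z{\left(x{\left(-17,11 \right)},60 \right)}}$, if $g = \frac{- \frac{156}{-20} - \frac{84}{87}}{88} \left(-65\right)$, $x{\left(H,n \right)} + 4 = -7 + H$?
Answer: $- \frac{12883}{367488} \approx -0.035057$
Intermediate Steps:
$x{\left(H,n \right)} = -11 + H$ ($x{\left(H,n \right)} = -4 + \left(-7 + H\right) = -11 + H$)
$Z{\left(N,u \right)} = 116 - N$ ($Z{\left(N,u \right)} = -4 - \left(-120 + N\right) = 116 - N$)
$g = - \frac{12883}{2552}$ ($g = \left(\left(-156\right) \left(- \frac{1}{20}\right) - \frac{28}{29}\right) \frac{1}{88} \left(-65\right) = \left(\frac{39}{5} - \frac{28}{29}\right) \frac{1}{88} \left(-65\right) = \frac{991}{145} \cdot \frac{1}{88} \left(-65\right) = \frac{991}{12760} \left(-65\right) = - \frac{12883}{2552} \approx -5.0482$)
$\frac{g}{Z{\left(x{\left(-17,11 \right)},60 \right)}} = - \frac{12883}{2552 \left(116 - \left(-11 - 17\right)\right)} = - \frac{12883}{2552 \left(116 - -28\right)} = - \frac{12883}{2552 \left(116 + 28\right)} = - \frac{12883}{2552 \cdot 144} = \left(- \frac{12883}{2552}\right) \frac{1}{144} = - \frac{12883}{367488}$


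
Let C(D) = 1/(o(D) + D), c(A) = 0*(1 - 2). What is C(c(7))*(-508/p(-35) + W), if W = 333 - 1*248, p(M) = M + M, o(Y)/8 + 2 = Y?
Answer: -3229/560 ≈ -5.7661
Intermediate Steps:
o(Y) = -16 + 8*Y
p(M) = 2*M
c(A) = 0 (c(A) = 0*(-1) = 0)
C(D) = 1/(-16 + 9*D) (C(D) = 1/((-16 + 8*D) + D) = 1/(-16 + 9*D))
W = 85 (W = 333 - 248 = 85)
C(c(7))*(-508/p(-35) + W) = (-508/(2*(-35)) + 85)/(-16 + 9*0) = (-508/(-70) + 85)/(-16 + 0) = (-508*(-1/70) + 85)/(-16) = -(254/35 + 85)/16 = -1/16*3229/35 = -3229/560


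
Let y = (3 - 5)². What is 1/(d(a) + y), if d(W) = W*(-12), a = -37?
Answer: 1/448 ≈ 0.0022321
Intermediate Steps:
y = 4 (y = (-2)² = 4)
d(W) = -12*W
1/(d(a) + y) = 1/(-12*(-37) + 4) = 1/(444 + 4) = 1/448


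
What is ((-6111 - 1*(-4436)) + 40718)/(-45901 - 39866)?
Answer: -39043/85767 ≈ -0.45522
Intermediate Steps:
((-6111 - 1*(-4436)) + 40718)/(-45901 - 39866) = ((-6111 + 4436) + 40718)/(-85767) = (-1675 + 40718)*(-1/85767) = 39043*(-1/85767) = -39043/85767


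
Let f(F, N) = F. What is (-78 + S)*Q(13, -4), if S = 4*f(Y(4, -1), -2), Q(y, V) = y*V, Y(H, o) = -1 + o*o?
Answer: 4056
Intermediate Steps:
Y(H, o) = -1 + o²
Q(y, V) = V*y
S = 0 (S = 4*(-1 + (-1)²) = 4*(-1 + 1) = 4*0 = 0)
(-78 + S)*Q(13, -4) = (-78 + 0)*(-4*13) = -78*(-52) = 4056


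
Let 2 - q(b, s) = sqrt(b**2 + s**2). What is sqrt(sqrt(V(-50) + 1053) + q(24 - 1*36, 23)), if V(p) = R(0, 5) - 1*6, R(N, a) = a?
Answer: sqrt(2 - sqrt(673) + 2*sqrt(263)) ≈ 2.9142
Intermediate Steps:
V(p) = -1 (V(p) = 5 - 1*6 = 5 - 6 = -1)
q(b, s) = 2 - sqrt(b**2 + s**2)
sqrt(sqrt(V(-50) + 1053) + q(24 - 1*36, 23)) = sqrt(sqrt(-1 + 1053) + (2 - sqrt((24 - 1*36)**2 + 23**2))) = sqrt(sqrt(1052) + (2 - sqrt((24 - 36)**2 + 529))) = sqrt(2*sqrt(263) + (2 - sqrt((-12)**2 + 529))) = sqrt(2*sqrt(263) + (2 - sqrt(144 + 529))) = sqrt(2*sqrt(263) + (2 - sqrt(673))) = sqrt(2 - sqrt(673) + 2*sqrt(263))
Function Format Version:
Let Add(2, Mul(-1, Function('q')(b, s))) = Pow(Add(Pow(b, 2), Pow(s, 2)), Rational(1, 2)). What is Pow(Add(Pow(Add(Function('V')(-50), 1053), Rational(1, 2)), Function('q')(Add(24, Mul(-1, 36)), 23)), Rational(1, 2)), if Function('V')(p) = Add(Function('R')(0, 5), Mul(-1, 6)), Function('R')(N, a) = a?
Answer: Pow(Add(2, Mul(-1, Pow(673, Rational(1, 2))), Mul(2, Pow(263, Rational(1, 2)))), Rational(1, 2)) ≈ 2.9142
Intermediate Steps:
Function('V')(p) = -1 (Function('V')(p) = Add(5, Mul(-1, 6)) = Add(5, -6) = -1)
Function('q')(b, s) = Add(2, Mul(-1, Pow(Add(Pow(b, 2), Pow(s, 2)), Rational(1, 2))))
Pow(Add(Pow(Add(Function('V')(-50), 1053), Rational(1, 2)), Function('q')(Add(24, Mul(-1, 36)), 23)), Rational(1, 2)) = Pow(Add(Pow(Add(-1, 1053), Rational(1, 2)), Add(2, Mul(-1, Pow(Add(Pow(Add(24, Mul(-1, 36)), 2), Pow(23, 2)), Rational(1, 2))))), Rational(1, 2)) = Pow(Add(Pow(1052, Rational(1, 2)), Add(2, Mul(-1, Pow(Add(Pow(Add(24, -36), 2), 529), Rational(1, 2))))), Rational(1, 2)) = Pow(Add(Mul(2, Pow(263, Rational(1, 2))), Add(2, Mul(-1, Pow(Add(Pow(-12, 2), 529), Rational(1, 2))))), Rational(1, 2)) = Pow(Add(Mul(2, Pow(263, Rational(1, 2))), Add(2, Mul(-1, Pow(Add(144, 529), Rational(1, 2))))), Rational(1, 2)) = Pow(Add(Mul(2, Pow(263, Rational(1, 2))), Add(2, Mul(-1, Pow(673, Rational(1, 2))))), Rational(1, 2)) = Pow(Add(2, Mul(-1, Pow(673, Rational(1, 2))), Mul(2, Pow(263, Rational(1, 2)))), Rational(1, 2))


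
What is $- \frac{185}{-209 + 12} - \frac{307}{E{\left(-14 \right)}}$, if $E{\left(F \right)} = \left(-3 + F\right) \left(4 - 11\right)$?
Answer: $- \frac{38464}{23443} \approx -1.6407$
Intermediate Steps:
$E{\left(F \right)} = 21 - 7 F$ ($E{\left(F \right)} = \left(-3 + F\right) \left(-7\right) = 21 - 7 F$)
$- \frac{185}{-209 + 12} - \frac{307}{E{\left(-14 \right)}} = - \frac{185}{-209 + 12} - \frac{307}{21 - -98} = - \frac{185}{-197} - \frac{307}{21 + 98} = \left(-185\right) \left(- \frac{1}{197}\right) - \frac{307}{119} = \frac{185}{197} - \frac{307}{119} = - \frac{38464}{23443}$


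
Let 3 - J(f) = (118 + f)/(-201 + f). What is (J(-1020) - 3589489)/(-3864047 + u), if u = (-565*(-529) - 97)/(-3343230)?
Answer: 74002958455580/79663455262021 ≈ 0.92894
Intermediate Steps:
J(f) = 3 - (118 + f)/(-201 + f)
u = -49798/557205 (u = (298885 - 97)*(-1/3343230) = 298788*(-1/3343230) = -49798/557205 ≈ -0.089371)
(J(-1020) - 3589489)/(-3864047 + u) = ((-721 + 2*(-1020))/(-201 - 1020) - 3589489)/(-3864047 - 49798/557205) = ((-721 - 2040)/(-1221) - 3589489)/(-2153066358433/557205) = (-1/1221*(-2761) - 3589489)*(-557205/2153066358433) = (251/111 - 3589489)*(-557205/2153066358433) = -398433028/111*(-557205/2153066358433) = 74002958455580/79663455262021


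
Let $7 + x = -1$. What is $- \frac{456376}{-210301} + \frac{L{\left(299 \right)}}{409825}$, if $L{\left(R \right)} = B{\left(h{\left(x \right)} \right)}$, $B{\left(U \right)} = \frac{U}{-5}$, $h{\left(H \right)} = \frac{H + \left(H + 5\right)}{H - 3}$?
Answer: $\frac{71936250823}{33148695125} \approx 2.1701$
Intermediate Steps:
$x = -8$ ($x = -7 - 1 = -8$)
$h{\left(H \right)} = \frac{5 + 2 H}{-3 + H}$ ($h{\left(H \right)} = \frac{H + \left(5 + H\right)}{-3 + H} = \frac{5 + 2 H}{-3 + H}$)
$B{\left(U \right)} = - \frac{U}{5}$ ($B{\left(U \right)} = U \left(- \frac{1}{5}\right) = - \frac{U}{5}$)
$L{\left(R \right)} = - \frac{1}{5}$ ($L{\left(R \right)} = - \frac{\frac{1}{-3 - 8} \left(5 + 2 \left(-8\right)\right)}{5} = - \frac{\frac{1}{-11} \left(5 - 16\right)}{5} = - \frac{\left(- \frac{1}{11}\right) \left(-11\right)}{5} = \left(- \frac{1}{5}\right) 1 = - \frac{1}{5}$)
$- \frac{456376}{-210301} + \frac{L{\left(299 \right)}}{409825} = - \frac{456376}{-210301} - \frac{1}{5 \cdot 409825} = \left(-456376\right) \left(- \frac{1}{210301}\right) - \frac{1}{2049125} = \frac{456376}{210301} - \frac{1}{2049125} = \frac{71936250823}{33148695125}$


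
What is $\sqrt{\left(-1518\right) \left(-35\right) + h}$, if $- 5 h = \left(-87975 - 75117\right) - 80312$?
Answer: $\frac{\sqrt{2545270}}{5} \approx 319.08$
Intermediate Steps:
$h = \frac{243404}{5}$ ($h = - \frac{\left(-87975 - 75117\right) - 80312}{5} = - \frac{-163092 - 80312}{5} = \left(- \frac{1}{5}\right) \left(-243404\right) = \frac{243404}{5} \approx 48681.0$)
$\sqrt{\left(-1518\right) \left(-35\right) + h} = \sqrt{\left(-1518\right) \left(-35\right) + \frac{243404}{5}} = \sqrt{53130 + \frac{243404}{5}} = \sqrt{\frac{509054}{5}} = \frac{\sqrt{2545270}}{5}$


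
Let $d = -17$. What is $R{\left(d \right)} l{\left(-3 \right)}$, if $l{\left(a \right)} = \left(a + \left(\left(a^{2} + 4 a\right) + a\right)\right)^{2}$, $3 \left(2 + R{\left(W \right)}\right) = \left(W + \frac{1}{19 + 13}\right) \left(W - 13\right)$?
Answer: $\frac{217323}{16} \approx 13583.0$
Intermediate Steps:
$R{\left(W \right)} = -2 + \frac{\left(-13 + W\right) \left(\frac{1}{32} + W\right)}{3}$ ($R{\left(W \right)} = -2 + \frac{\left(W + \frac{1}{19 + 13}\right) \left(W - 13\right)}{3} = -2 + \frac{\left(W + \frac{1}{32}\right) \left(-13 + W\right)}{3} = -2 + \frac{\left(\frac{1}{32} + W\right) \left(-13 + W\right)}{3} = -2 + \frac{\left(-13 + W\right) \left(\frac{1}{32} + W\right)}{3}$)
$l{\left(a \right)} = \left(a^{2} + 6 a\right)^{2}$ ($l{\left(a \right)} = \left(a + \left(a^{2} + 5 a\right)\right)^{2} = \left(a^{2} + 6 a\right)^{2}$)
$R{\left(d \right)} l{\left(-3 \right)} = \left(- \frac{205}{96} - - \frac{7055}{96} + \frac{\left(-17\right)^{2}}{3}\right) \left(-3\right)^{2} \left(6 - 3\right)^{2} = \left(- \frac{205}{96} + \frac{7055}{96} + \frac{1}{3} \cdot 289\right) 9 \cdot 3^{2} = \left(- \frac{205}{96} + \frac{7055}{96} + \frac{289}{3}\right) 9 \cdot 9 = \frac{2683}{16} \cdot 81 = \frac{217323}{16}$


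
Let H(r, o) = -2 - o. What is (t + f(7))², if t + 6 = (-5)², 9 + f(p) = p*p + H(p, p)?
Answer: 2500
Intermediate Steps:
f(p) = -11 + p² - p (f(p) = -9 + (p*p + (-2 - p)) = -9 + (p² + (-2 - p)) = -9 + (-2 + p² - p) = -11 + p² - p)
t = 19 (t = -6 + (-5)² = -6 + 25 = 19)
(t + f(7))² = (19 + (-11 + 7² - 1*7))² = (19 + (-11 + 49 - 7))² = (19 + 31)² = 50² = 2500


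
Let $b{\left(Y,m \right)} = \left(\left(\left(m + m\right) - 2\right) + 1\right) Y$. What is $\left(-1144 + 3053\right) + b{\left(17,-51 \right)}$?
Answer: $158$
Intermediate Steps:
$b{\left(Y,m \right)} = Y \left(-1 + 2 m\right)$ ($b{\left(Y,m \right)} = \left(\left(2 m - 2\right) + 1\right) Y = \left(\left(-2 + 2 m\right) + 1\right) Y = \left(-1 + 2 m\right) Y = Y \left(-1 + 2 m\right)$)
$\left(-1144 + 3053\right) + b{\left(17,-51 \right)} = \left(-1144 + 3053\right) + 17 \left(-1 + 2 \left(-51\right)\right) = 1909 + 17 \left(-1 - 102\right) = 1909 + 17 \left(-103\right) = 1909 - 1751 = 158$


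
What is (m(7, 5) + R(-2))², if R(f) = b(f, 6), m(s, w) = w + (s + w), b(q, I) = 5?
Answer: 484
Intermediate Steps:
m(s, w) = s + 2*w
R(f) = 5
(m(7, 5) + R(-2))² = ((7 + 2*5) + 5)² = ((7 + 10) + 5)² = (17 + 5)² = 22² = 484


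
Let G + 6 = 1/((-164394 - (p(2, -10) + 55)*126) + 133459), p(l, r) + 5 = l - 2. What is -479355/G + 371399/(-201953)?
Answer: 3604532384407036/45118521683 ≈ 79890.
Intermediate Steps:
p(l, r) = -7 + l (p(l, r) = -5 + (l - 2) = -5 + (-2 + l) = -7 + l)
G = -223411/37235 (G = -6 + 1/((-164394 - ((-7 + 2) + 55)*126) + 133459) = -6 + 1/((-164394 - (-5 + 55)*126) + 133459) = -6 + 1/((-164394 - 50*126) + 133459) = -6 + 1/((-164394 - 1*6300) + 133459) = -6 + 1/((-164394 - 6300) + 133459) = -6 + 1/(-170694 + 133459) = -6 + 1/(-37235) = -6 - 1/37235 = -223411/37235 ≈ -6.0000)
-479355/G + 371399/(-201953) = -479355/(-223411/37235) + 371399/(-201953) = -479355*(-37235/223411) + 371399*(-1/201953) = 17848783425/223411 - 371399/201953 = 3604532384407036/45118521683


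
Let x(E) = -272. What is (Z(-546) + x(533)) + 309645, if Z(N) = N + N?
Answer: 308281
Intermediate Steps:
Z(N) = 2*N
(Z(-546) + x(533)) + 309645 = (2*(-546) - 272) + 309645 = (-1092 - 272) + 309645 = -1364 + 309645 = 308281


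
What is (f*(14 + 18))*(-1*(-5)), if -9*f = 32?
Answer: -5120/9 ≈ -568.89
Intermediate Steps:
f = -32/9 (f = -1/9*32 = -32/9 ≈ -3.5556)
(f*(14 + 18))*(-1*(-5)) = (-32*(14 + 18)/9)*(-1*(-5)) = -32/9*32*5 = -1024/9*5 = -5120/9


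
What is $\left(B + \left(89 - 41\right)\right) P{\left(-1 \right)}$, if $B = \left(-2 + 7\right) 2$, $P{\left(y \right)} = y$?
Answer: $-58$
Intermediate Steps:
$B = 10$ ($B = 5 \cdot 2 = 10$)
$\left(B + \left(89 - 41\right)\right) P{\left(-1 \right)} = \left(10 + \left(89 - 41\right)\right) \left(-1\right) = \left(10 + 48\right) \left(-1\right) = 58 \left(-1\right) = -58$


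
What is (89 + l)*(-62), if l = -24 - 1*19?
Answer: -2852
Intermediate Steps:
l = -43 (l = -24 - 19 = -43)
(89 + l)*(-62) = (89 - 43)*(-62) = 46*(-62) = -2852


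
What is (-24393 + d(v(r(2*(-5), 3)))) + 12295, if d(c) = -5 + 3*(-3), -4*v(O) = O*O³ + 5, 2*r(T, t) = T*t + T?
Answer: -12112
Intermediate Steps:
r(T, t) = T/2 + T*t/2 (r(T, t) = (T*t + T)/2 = (T + T*t)/2 = T/2 + T*t/2)
v(O) = -5/4 - O⁴/4 (v(O) = -(O*O³ + 5)/4 = -(O⁴ + 5)/4 = -(5 + O⁴)/4 = -5/4 - O⁴/4)
d(c) = -14 (d(c) = -5 - 9 = -14)
(-24393 + d(v(r(2*(-5), 3)))) + 12295 = (-24393 - 14) + 12295 = -24407 + 12295 = -12112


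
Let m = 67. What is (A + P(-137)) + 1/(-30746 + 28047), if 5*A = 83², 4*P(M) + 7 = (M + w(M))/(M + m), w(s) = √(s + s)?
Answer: 1040277989/755720 - I*√274/280 ≈ 1376.5 - 0.059118*I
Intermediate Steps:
w(s) = √2*√s (w(s) = √(2*s) = √2*√s)
P(M) = -7/4 + (M + √2*√M)/(4*(67 + M)) (P(M) = -7/4 + ((M + √2*√M)/(M + 67))/4 = -7/4 + ((M + √2*√M)/(67 + M))/4 = -7/4 + (M + √2*√M)/(4*(67 + M)))
A = 6889/5 (A = (⅕)*83² = (⅕)*6889 = 6889/5 ≈ 1377.8)
(A + P(-137)) + 1/(-30746 + 28047) = (6889/5 + (-469 - 6*(-137) + √2*√(-137))/(4*(67 - 137))) + 1/(-30746 + 28047) = (6889/5 + (¼)*(-469 + 822 + √2*(I*√137))/(-70)) + 1/(-2699) = (6889/5 + (¼)*(-1/70)*(-469 + 822 + I*√274)) - 1/2699 = (6889/5 + (¼)*(-1/70)*(353 + I*√274)) - 1/2699 = (6889/5 + (-353/280 - I*√274/280)) - 1/2699 = (385431/280 - I*√274/280) - 1/2699 = 1040277989/755720 - I*√274/280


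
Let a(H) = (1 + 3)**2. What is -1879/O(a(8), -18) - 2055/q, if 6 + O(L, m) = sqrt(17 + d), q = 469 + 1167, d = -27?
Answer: 9174867/37628 + 1879*I*sqrt(10)/46 ≈ 243.83 + 129.17*I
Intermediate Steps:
a(H) = 16 (a(H) = 4**2 = 16)
q = 1636
O(L, m) = -6 + I*sqrt(10) (O(L, m) = -6 + sqrt(17 - 27) = -6 + sqrt(-10) = -6 + I*sqrt(10))
-1879/O(a(8), -18) - 2055/q = -1879/(-6 + I*sqrt(10)) - 2055/1636 = -2055/1636 - 1879/(-6 + I*sqrt(10))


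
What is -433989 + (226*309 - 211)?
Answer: -364366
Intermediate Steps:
-433989 + (226*309 - 211) = -433989 + (69834 - 211) = -433989 + 69623 = -364366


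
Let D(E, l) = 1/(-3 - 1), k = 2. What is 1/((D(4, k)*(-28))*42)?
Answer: 1/294 ≈ 0.0034014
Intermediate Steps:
D(E, l) = -1/4 (D(E, l) = 1/(-4) = -1/4)
1/((D(4, k)*(-28))*42) = 1/(-1/4*(-28)*42) = 1/(7*42) = 1/294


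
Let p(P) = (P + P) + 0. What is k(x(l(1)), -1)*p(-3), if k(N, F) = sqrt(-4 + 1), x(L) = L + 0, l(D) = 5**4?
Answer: -6*I*sqrt(3) ≈ -10.392*I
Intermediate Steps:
l(D) = 625
x(L) = L
k(N, F) = I*sqrt(3) (k(N, F) = sqrt(-3) = I*sqrt(3))
p(P) = 2*P (p(P) = 2*P + 0 = 2*P)
k(x(l(1)), -1)*p(-3) = (I*sqrt(3))*(2*(-3)) = (I*sqrt(3))*(-6) = -6*I*sqrt(3)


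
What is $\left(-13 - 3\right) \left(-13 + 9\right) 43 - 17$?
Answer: $2735$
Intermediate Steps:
$\left(-13 - 3\right) \left(-13 + 9\right) 43 - 17 = \left(-16\right) \left(-4\right) 43 - 17 = 64 \cdot 43 - 17 = 2752 - 17 = 2735$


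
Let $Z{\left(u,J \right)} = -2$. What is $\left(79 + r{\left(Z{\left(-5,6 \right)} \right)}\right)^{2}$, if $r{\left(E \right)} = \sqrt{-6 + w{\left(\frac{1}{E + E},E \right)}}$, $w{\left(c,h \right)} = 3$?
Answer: $\left(79 + i \sqrt{3}\right)^{2} \approx 6238.0 + 273.66 i$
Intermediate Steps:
$r{\left(E \right)} = i \sqrt{3}$ ($r{\left(E \right)} = \sqrt{-6 + 3} = \sqrt{-3} = i \sqrt{3}$)
$\left(79 + r{\left(Z{\left(-5,6 \right)} \right)}\right)^{2} = \left(79 + i \sqrt{3}\right)^{2}$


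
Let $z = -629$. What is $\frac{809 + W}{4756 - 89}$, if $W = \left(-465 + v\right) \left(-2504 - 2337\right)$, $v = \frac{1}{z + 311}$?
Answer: $\frac{716100773}{1484106} \approx 482.51$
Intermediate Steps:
$v = - \frac{1}{318}$ ($v = \frac{1}{-629 + 311} = \frac{1}{-318} = - \frac{1}{318} \approx -0.0031447$)
$W = \frac{715843511}{318}$ ($W = \left(-465 - \frac{1}{318}\right) \left(-2504 - 2337\right) = \left(- \frac{147871}{318}\right) \left(-4841\right) = \frac{715843511}{318} \approx 2.2511 \cdot 10^{6}$)
$\frac{809 + W}{4756 - 89} = \frac{809 + \frac{715843511}{318}}{4756 - 89} = \frac{716100773}{318 \cdot 4667} = \frac{716100773}{318} \cdot \frac{1}{4667} = \frac{716100773}{1484106}$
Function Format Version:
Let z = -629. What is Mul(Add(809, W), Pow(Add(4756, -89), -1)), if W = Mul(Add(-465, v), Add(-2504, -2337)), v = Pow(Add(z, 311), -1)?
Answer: Rational(716100773, 1484106) ≈ 482.51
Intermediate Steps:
v = Rational(-1, 318) (v = Pow(Add(-629, 311), -1) = Pow(-318, -1) = Rational(-1, 318) ≈ -0.0031447)
W = Rational(715843511, 318) (W = Mul(Add(-465, Rational(-1, 318)), Add(-2504, -2337)) = Mul(Rational(-147871, 318), -4841) = Rational(715843511, 318) ≈ 2.2511e+6)
Mul(Add(809, W), Pow(Add(4756, -89), -1)) = Mul(Add(809, Rational(715843511, 318)), Pow(Add(4756, -89), -1)) = Mul(Rational(716100773, 318), Pow(4667, -1)) = Mul(Rational(716100773, 318), Rational(1, 4667)) = Rational(716100773, 1484106)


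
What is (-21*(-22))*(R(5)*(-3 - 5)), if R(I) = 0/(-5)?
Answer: 0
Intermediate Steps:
R(I) = 0 (R(I) = 0*(-⅕) = 0)
(-21*(-22))*(R(5)*(-3 - 5)) = (-21*(-22))*(0*(-3 - 5)) = 462*(0*(-8)) = 462*0 = 0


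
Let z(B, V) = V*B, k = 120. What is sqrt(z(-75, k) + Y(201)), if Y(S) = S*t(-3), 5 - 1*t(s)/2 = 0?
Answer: I*sqrt(6990) ≈ 83.606*I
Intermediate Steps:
t(s) = 10 (t(s) = 10 - 2*0 = 10 + 0 = 10)
z(B, V) = B*V
Y(S) = 10*S (Y(S) = S*10 = 10*S)
sqrt(z(-75, k) + Y(201)) = sqrt(-75*120 + 10*201) = sqrt(-9000 + 2010) = sqrt(-6990) = I*sqrt(6990)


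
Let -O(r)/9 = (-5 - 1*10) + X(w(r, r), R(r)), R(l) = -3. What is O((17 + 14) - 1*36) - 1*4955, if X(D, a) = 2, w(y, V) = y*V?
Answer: -4838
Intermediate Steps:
w(y, V) = V*y
O(r) = 117 (O(r) = -9*((-5 - 1*10) + 2) = -9*((-5 - 10) + 2) = -9*(-15 + 2) = -9*(-13) = 117)
O((17 + 14) - 1*36) - 1*4955 = 117 - 1*4955 = 117 - 4955 = -4838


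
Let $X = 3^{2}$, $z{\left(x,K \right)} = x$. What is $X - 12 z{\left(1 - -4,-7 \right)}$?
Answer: $-51$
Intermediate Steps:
$X = 9$
$X - 12 z{\left(1 - -4,-7 \right)} = 9 - 12 \left(1 - -4\right) = 9 - 12 \left(1 + 4\right) = 9 - 60 = -51$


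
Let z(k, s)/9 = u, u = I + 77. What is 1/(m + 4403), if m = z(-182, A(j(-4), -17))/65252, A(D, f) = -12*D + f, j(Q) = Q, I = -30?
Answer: 65252/287304979 ≈ 0.00022712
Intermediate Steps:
A(D, f) = f - 12*D
u = 47 (u = -30 + 77 = 47)
z(k, s) = 423 (z(k, s) = 9*47 = 423)
m = 423/65252 ≈ 0.0064826
1/(m + 4403) = 1/(423/65252 + 4403) = 1/(287304979/65252) = 65252/287304979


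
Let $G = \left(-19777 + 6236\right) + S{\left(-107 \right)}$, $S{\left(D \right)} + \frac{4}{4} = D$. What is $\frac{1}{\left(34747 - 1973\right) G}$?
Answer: $- \frac{1}{447332326} \approx -2.2355 \cdot 10^{-9}$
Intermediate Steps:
$S{\left(D \right)} = -1 + D$
$G = -13649$ ($G = \left(-19777 + 6236\right) - 108 = -13541 - 108 = -13649$)
$\frac{1}{\left(34747 - 1973\right) G} = \frac{1}{\left(34747 - 1973\right) \left(-13649\right)} = \frac{1}{32774} \left(- \frac{1}{13649}\right) = - \frac{1}{447332326}$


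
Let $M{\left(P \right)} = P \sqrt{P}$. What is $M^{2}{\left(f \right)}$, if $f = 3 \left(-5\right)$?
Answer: $-3375$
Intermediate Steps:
$f = -15$
$M{\left(P \right)} = P^{\frac{3}{2}}$
$M^{2}{\left(f \right)} = \left(\left(-15\right)^{\frac{3}{2}}\right)^{2} = \left(- 15 i \sqrt{15}\right)^{2} = -3375$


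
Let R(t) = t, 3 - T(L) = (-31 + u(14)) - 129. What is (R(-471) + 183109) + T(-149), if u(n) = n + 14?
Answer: 182773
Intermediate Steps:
u(n) = 14 + n
T(L) = 135 (T(L) = 3 - ((-31 + (14 + 14)) - 129) = 3 - ((-31 + 28) - 129) = 3 - (-3 - 129) = 3 - 1*(-132) = 3 + 132 = 135)
(R(-471) + 183109) + T(-149) = (-471 + 183109) + 135 = 182638 + 135 = 182773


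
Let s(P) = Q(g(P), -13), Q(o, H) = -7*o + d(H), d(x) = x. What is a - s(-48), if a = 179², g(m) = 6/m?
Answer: 256425/8 ≈ 32053.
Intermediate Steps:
a = 32041
Q(o, H) = H - 7*o (Q(o, H) = -7*o + H = H - 7*o)
s(P) = -13 - 42/P
a - s(-48) = 32041 - (-13 - 42/(-48)) = 32041 - (-13 - 42*(-1/48)) = 32041 - (-13 + 7/8) = 32041 - 1*(-97/8) = 32041 + 97/8 = 256425/8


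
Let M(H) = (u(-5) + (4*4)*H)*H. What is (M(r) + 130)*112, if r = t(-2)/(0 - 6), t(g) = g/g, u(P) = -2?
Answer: 131824/9 ≈ 14647.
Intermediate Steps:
t(g) = 1
r = -⅙ (r = 1/(0 - 6) = 1/(-6) = 1*(-⅙) = -⅙ ≈ -0.16667)
M(H) = H*(-2 + 16*H) (M(H) = (-2 + (4*4)*H)*H = (-2 + 16*H)*H = H*(-2 + 16*H))
(M(r) + 130)*112 = (2*(-⅙)*(-1 + 8*(-⅙)) + 130)*112 = (2*(-⅙)*(-1 - 4/3) + 130)*112 = (2*(-⅙)*(-7/3) + 130)*112 = (7/9 + 130)*112 = (1177/9)*112 = 131824/9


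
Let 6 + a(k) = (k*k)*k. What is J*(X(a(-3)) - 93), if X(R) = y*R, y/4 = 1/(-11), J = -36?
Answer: 2916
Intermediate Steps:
a(k) = -6 + k³ (a(k) = -6 + (k*k)*k = -6 + k²*k = -6 + k³)
y = -4/11 (y = 4/(-11) = 4*(-1/11) = -4/11 ≈ -0.36364)
X(R) = -4*R/11
J*(X(a(-3)) - 93) = -36*(-4*(-6 + (-3)³)/11 - 93) = -36*(-4*(-6 - 27)/11 - 93) = -36*(-4/11*(-33) - 93) = -36*(12 - 93) = -36*(-81) = 2916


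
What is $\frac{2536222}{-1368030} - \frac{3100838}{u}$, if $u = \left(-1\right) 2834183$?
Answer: $- \frac{1473038933743}{1938623684745} \approx -0.75984$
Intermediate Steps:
$u = -2834183$
$\frac{2536222}{-1368030} - \frac{3100838}{u} = \frac{2536222}{-1368030} - \frac{3100838}{-2834183} = 2536222 \left(- \frac{1}{1368030}\right) - - \frac{3100838}{2834183} = - \frac{1268111}{684015} + \frac{3100838}{2834183} = - \frac{1473038933743}{1938623684745}$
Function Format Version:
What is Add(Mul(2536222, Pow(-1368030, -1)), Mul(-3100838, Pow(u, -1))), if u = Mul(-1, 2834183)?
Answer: Rational(-1473038933743, 1938623684745) ≈ -0.75984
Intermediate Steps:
u = -2834183
Add(Mul(2536222, Pow(-1368030, -1)), Mul(-3100838, Pow(u, -1))) = Add(Mul(2536222, Pow(-1368030, -1)), Mul(-3100838, Pow(-2834183, -1))) = Add(Mul(2536222, Rational(-1, 1368030)), Mul(-3100838, Rational(-1, 2834183))) = Add(Rational(-1268111, 684015), Rational(3100838, 2834183)) = Rational(-1473038933743, 1938623684745)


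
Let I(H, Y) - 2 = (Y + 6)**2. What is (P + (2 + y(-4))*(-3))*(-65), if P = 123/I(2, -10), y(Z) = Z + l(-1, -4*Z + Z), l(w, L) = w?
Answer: -6175/6 ≈ -1029.2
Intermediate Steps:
I(H, Y) = 2 + (6 + Y)**2 (I(H, Y) = 2 + (Y + 6)**2 = 2 + (6 + Y)**2)
y(Z) = -1 + Z (y(Z) = Z - 1 = -1 + Z)
P = 41/6 (P = 123/(2 + (6 - 10)**2) = 123/(2 + (-4)**2) = 123/(2 + 16) = 123/18 = 123*(1/18) = 41/6 ≈ 6.8333)
(P + (2 + y(-4))*(-3))*(-65) = (41/6 + (2 + (-1 - 4))*(-3))*(-65) = (41/6 + (2 - 5)*(-3))*(-65) = (41/6 - 3*(-3))*(-65) = (41/6 + 9)*(-65) = (95/6)*(-65) = -6175/6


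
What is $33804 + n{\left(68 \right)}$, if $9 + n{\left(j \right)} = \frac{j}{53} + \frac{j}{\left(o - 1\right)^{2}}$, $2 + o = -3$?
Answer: $\frac{16121728}{477} \approx 33798.0$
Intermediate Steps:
$o = -5$ ($o = -2 - 3 = -5$)
$n{\left(j \right)} = -9 + \frac{89 j}{1908}$ ($n{\left(j \right)} = -9 + \left(\frac{j}{53} + \frac{j}{\left(-5 - 1\right)^{2}}\right) = -9 + \left(j \frac{1}{53} + \frac{j}{\left(-6\right)^{2}}\right) = -9 + \left(\frac{j}{53} + \frac{j}{36}\right) = -9 + \frac{89 j}{1908}$)
$33804 + n{\left(68 \right)} = 33804 + \left(-9 + \frac{89}{1908} \cdot 68\right) = 33804 + \left(-9 + \frac{1513}{477}\right) = 33804 - \frac{2780}{477} = \frac{16121728}{477}$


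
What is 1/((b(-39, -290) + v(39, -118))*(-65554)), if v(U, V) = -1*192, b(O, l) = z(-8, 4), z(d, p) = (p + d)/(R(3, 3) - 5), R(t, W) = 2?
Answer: 3/37496888 ≈ 8.0007e-8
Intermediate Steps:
z(d, p) = -d/3 - p/3 (z(d, p) = (p + d)/(2 - 5) = (d + p)/(-3) = (d + p)*(-1/3) = -d/3 - p/3)
b(O, l) = 4/3 (b(O, l) = -1/3*(-8) - 1/3*4 = 8/3 - 4/3 = 4/3)
v(U, V) = -192
1/((b(-39, -290) + v(39, -118))*(-65554)) = 1/((4/3 - 192)*(-65554)) = -1/65554/(-572/3) = -3/572*(-1/65554) = 3/37496888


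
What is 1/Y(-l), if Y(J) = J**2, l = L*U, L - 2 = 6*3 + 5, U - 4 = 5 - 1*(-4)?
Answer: 1/105625 ≈ 9.4675e-6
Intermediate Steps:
U = 13 (U = 4 + (5 - 1*(-4)) = 4 + (5 + 4) = 4 + 9 = 13)
L = 25 (L = 2 + (6*3 + 5) = 2 + (18 + 5) = 2 + 23 = 25)
l = 325 (l = 25*13 = 325)
1/Y(-l) = 1/((-1*325)**2) = 1/((-325)**2) = 1/105625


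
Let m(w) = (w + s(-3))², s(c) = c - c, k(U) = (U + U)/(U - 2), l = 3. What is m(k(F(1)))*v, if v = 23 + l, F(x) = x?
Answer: 104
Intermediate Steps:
k(U) = 2*U/(-2 + U) (k(U) = (2*U)/(-2 + U) = 2*U/(-2 + U))
s(c) = 0
m(w) = w² (m(w) = (w + 0)² = w²)
v = 26 (v = 23 + 3 = 26)
m(k(F(1)))*v = (2*1/(-2 + 1))²*26 = (2*1/(-1))²*26 = (2*1*(-1))²*26 = (-2)²*26 = 4*26 = 104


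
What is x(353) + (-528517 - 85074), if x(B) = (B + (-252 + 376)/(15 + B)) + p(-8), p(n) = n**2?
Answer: -56411977/92 ≈ -6.1317e+5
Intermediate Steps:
x(B) = 64 + B + 124/(15 + B) (x(B) = (B + (-252 + 376)/(15 + B)) + (-8)**2 = (B + 124/(15 + B)) + 64 = 64 + B + 124/(15 + B))
x(353) + (-528517 - 85074) = (1084 + 353**2 + 79*353)/(15 + 353) + (-528517 - 85074) = (1084 + 124609 + 27887)/368 - 613591 = (1/368)*153580 - 613591 = 38395/92 - 613591 = -56411977/92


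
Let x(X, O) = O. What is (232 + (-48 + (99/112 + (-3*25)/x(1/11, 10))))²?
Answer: 394697689/12544 ≈ 31465.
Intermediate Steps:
(232 + (-48 + (99/112 + (-3*25)/x(1/11, 10))))² = (232 + (-48 + (99/112 - 3*25/10)))² = (232 + (-48 + (99*(1/112) - 75*⅒)))² = (232 + (-48 + (99/112 - 15/2)))² = (232 + (-48 - 741/112))² = (232 - 6117/112)² = (19867/112)² = 394697689/12544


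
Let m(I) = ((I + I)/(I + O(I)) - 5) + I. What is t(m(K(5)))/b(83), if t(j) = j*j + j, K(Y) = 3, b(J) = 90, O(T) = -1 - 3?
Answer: 28/45 ≈ 0.62222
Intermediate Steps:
O(T) = -4
m(I) = -5 + I + 2*I/(-4 + I) (m(I) = ((I + I)/(I - 4) - 5) + I = ((2*I)/(-4 + I) - 5) + I = (2*I/(-4 + I) - 5) + I = (-5 + 2*I/(-4 + I)) + I = -5 + I + 2*I/(-4 + I))
t(j) = j + j² (t(j) = j² + j = j + j²)
t(m(K(5)))/b(83) = (((20 + 3² - 7*3)/(-4 + 3))*(1 + (20 + 3² - 7*3)/(-4 + 3)))/90 = (((20 + 9 - 21)/(-1))*(1 + (20 + 9 - 21)/(-1)))*(1/90) = ((-1*8)*(1 - 1*8))*(1/90) = -8*(1 - 8)*(1/90) = -8*(-7)*(1/90) = 56*(1/90) = 28/45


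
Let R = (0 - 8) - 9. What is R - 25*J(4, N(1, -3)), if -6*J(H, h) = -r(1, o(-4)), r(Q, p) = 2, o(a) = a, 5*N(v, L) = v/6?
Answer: -76/3 ≈ -25.333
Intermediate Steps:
N(v, L) = v/30 (N(v, L) = (v/6)/5 = v/30)
R = -17 (R = -8 - 9 = -17)
J(H, h) = ⅓ (J(H, h) = -(-1)*2/6 = -⅙*(-2) = ⅓)
R - 25*J(4, N(1, -3)) = -17 - 25*⅓ = -17 - 25/3 = -76/3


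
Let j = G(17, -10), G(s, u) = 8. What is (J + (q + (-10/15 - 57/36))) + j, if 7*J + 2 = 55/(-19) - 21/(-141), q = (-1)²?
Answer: 151825/25004 ≈ 6.0720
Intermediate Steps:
j = 8
q = 1
J = -4238/6251 (J = -2/7 + (55/(-19) - 21/(-141))/7 = -2/7 + (55*(-1/19) - 21*(-1/141))/7 = -2/7 + (-55/19 + 7/47)/7 = -2/7 + (⅐)*(-2452/893) = -2/7 - 2452/6251 = -4238/6251 ≈ -0.67797)
(J + (q + (-10/15 - 57/36))) + j = (-4238/6251 + (1 + (-10/15 - 57/36))) + 8 = (-4238/6251 + (1 + (-10*1/15 - 57*1/36))) + 8 = (-4238/6251 + (1 + (-⅔ - 19/12))) + 8 = (-4238/6251 + (1 - 9/4)) + 8 = (-4238/6251 - 5/4) + 8 = -48207/25004 + 8 = 151825/25004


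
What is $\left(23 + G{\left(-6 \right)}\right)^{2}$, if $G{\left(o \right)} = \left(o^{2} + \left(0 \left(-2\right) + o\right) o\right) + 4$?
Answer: $9801$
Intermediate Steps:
$G{\left(o \right)} = 4 + 2 o^{2}$ ($G{\left(o \right)} = \left(o^{2} + \left(0 + o\right) o\right) + 4 = \left(o^{2} + o o\right) + 4 = \left(o^{2} + o^{2}\right) + 4 = 2 o^{2} + 4 = 4 + 2 o^{2}$)
$\left(23 + G{\left(-6 \right)}\right)^{2} = \left(23 + \left(4 + 2 \left(-6\right)^{2}\right)\right)^{2} = \left(23 + \left(4 + 2 \cdot 36\right)\right)^{2} = \left(23 + \left(4 + 72\right)\right)^{2} = \left(23 + 76\right)^{2} = 99^{2} = 9801$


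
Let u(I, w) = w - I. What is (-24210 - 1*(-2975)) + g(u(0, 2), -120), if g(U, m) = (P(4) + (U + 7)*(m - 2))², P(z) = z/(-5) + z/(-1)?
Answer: 29873321/25 ≈ 1.1949e+6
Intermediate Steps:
P(z) = -6*z/5 (P(z) = z*(-⅕) + z*(-1) = -z/5 - z = -6*z/5)
g(U, m) = (-24/5 + (-2 + m)*(7 + U))² (g(U, m) = (-6/5*4 + (U + 7)*(m - 2))² = (-24/5 + (7 + U)*(-2 + m))² = (-24/5 + (-2 + m)*(7 + U))²)
(-24210 - 1*(-2975)) + g(u(0, 2), -120) = (-24210 - 1*(-2975)) + (-94 - 10*(2 - 1*0) + 35*(-120) + 5*(2 - 1*0)*(-120))²/25 = (-24210 + 2975) + (-94 - 10*(2 + 0) - 4200 + 5*(2 + 0)*(-120))²/25 = -21235 + (-94 - 10*2 - 4200 + 5*2*(-120))²/25 = -21235 + (-94 - 20 - 4200 - 1200)²/25 = -21235 + (1/25)*(-5514)² = -21235 + (1/25)*30404196 = -21235 + 30404196/25 = 29873321/25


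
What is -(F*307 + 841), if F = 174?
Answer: -54259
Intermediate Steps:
-(F*307 + 841) = -(174*307 + 841) = -(53418 + 841) = -1*54259 = -54259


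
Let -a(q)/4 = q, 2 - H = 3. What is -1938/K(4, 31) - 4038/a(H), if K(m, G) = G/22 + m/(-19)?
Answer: -877229/334 ≈ -2626.4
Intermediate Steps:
H = -1 (H = 2 - 1*3 = 2 - 3 = -1)
K(m, G) = -m/19 + G/22 (K(m, G) = G*(1/22) + m*(-1/19) = G/22 - m/19 = -m/19 + G/22)
a(q) = -4*q
-1938/K(4, 31) - 4038/a(H) = -1938/(-1/19*4 + (1/22)*31) - 4038/((-4*(-1))) = -1938/(-4/19 + 31/22) - 4038/4 = -1938/501/418 - 4038*¼ = -1938*418/501 - 2019/2 = -270028/167 - 2019/2 = -877229/334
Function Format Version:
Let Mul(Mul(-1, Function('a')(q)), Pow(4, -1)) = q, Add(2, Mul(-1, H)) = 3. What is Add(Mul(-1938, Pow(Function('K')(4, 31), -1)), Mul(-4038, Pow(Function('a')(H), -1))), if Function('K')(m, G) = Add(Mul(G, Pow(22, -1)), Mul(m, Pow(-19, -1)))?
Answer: Rational(-877229, 334) ≈ -2626.4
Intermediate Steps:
H = -1 (H = Add(2, Mul(-1, 3)) = Add(2, -3) = -1)
Function('K')(m, G) = Add(Mul(Rational(-1, 19), m), Mul(Rational(1, 22), G)) (Function('K')(m, G) = Add(Mul(G, Rational(1, 22)), Mul(m, Rational(-1, 19))) = Add(Mul(Rational(1, 22), G), Mul(Rational(-1, 19), m)) = Add(Mul(Rational(-1, 19), m), Mul(Rational(1, 22), G)))
Function('a')(q) = Mul(-4, q)
Add(Mul(-1938, Pow(Function('K')(4, 31), -1)), Mul(-4038, Pow(Function('a')(H), -1))) = Add(Mul(-1938, Pow(Add(Mul(Rational(-1, 19), 4), Mul(Rational(1, 22), 31)), -1)), Mul(-4038, Pow(Mul(-4, -1), -1))) = Add(Mul(-1938, Pow(Add(Rational(-4, 19), Rational(31, 22)), -1)), Mul(-4038, Pow(4, -1))) = Add(Mul(-1938, Pow(Rational(501, 418), -1)), Mul(-4038, Rational(1, 4))) = Add(Mul(-1938, Rational(418, 501)), Rational(-2019, 2)) = Add(Rational(-270028, 167), Rational(-2019, 2)) = Rational(-877229, 334)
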